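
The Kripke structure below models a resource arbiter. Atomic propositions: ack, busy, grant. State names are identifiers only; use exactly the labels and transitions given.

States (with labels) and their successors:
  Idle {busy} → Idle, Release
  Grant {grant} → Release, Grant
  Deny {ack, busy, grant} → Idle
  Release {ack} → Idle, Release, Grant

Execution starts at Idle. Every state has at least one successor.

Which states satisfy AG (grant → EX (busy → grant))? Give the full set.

{Idle, Grant, Release}

States satisfying grant → EX (busy → grant): {Idle, Grant, Release}.
States satisfying AG (grant → EX (busy → grant)): {Idle, Grant, Release}.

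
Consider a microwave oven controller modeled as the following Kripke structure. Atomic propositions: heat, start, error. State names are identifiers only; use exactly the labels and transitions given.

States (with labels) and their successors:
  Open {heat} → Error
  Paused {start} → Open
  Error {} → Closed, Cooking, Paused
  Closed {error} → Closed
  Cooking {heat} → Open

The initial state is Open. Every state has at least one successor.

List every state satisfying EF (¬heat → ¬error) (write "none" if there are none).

States satisfying ¬heat → ¬error: {Open, Paused, Error, Cooking}.
States satisfying EF (¬heat → ¬error): {Open, Paused, Error, Cooking}.

{Open, Paused, Error, Cooking}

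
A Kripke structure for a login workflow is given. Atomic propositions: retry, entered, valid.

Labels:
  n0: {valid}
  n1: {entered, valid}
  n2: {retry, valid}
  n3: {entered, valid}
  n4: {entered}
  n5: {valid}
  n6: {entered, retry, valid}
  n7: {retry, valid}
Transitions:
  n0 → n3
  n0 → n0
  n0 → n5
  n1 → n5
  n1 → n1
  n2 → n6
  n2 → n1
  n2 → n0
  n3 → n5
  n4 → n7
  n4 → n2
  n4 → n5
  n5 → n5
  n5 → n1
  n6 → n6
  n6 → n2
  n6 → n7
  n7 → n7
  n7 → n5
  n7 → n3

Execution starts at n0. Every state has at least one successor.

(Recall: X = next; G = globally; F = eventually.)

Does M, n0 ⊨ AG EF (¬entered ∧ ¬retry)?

Satisfied

States satisfying EF (¬entered ∧ ¬retry): {n0, n1, n2, n3, n4, n5, n6, n7}.
States satisfying AG EF (¬entered ∧ ¬retry): {n0, n1, n2, n3, n4, n5, n6, n7}.
Every state reachable from n0 satisfies EF (¬entered ∧ ¬retry).
n0 ∈ Sat(AG EF (¬entered ∧ ¬retry)).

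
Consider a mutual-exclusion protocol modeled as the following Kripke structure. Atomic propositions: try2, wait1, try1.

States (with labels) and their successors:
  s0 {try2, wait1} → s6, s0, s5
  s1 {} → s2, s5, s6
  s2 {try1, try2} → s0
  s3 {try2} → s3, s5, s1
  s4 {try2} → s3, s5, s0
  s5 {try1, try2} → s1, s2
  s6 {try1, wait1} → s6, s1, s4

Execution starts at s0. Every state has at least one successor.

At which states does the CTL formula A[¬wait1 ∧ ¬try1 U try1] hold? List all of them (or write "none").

{s1, s2, s5, s6}

States satisfying ¬wait1 ∧ ¬try1: {s1, s3, s4}.
States satisfying try1: {s2, s5, s6}.
States satisfying A[¬wait1 ∧ ¬try1 U try1]: {s1, s2, s5, s6}.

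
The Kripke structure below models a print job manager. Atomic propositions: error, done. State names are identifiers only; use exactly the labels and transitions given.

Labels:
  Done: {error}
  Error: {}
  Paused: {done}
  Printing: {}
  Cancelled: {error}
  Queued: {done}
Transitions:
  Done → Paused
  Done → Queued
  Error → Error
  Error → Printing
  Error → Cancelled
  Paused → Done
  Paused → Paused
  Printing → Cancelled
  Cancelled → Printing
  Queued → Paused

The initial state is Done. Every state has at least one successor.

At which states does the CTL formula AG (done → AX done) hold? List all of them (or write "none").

States satisfying done → AX done: {Done, Error, Printing, Cancelled, Queued}.
States satisfying AG (done → AX done): {Error, Printing, Cancelled}.

{Error, Printing, Cancelled}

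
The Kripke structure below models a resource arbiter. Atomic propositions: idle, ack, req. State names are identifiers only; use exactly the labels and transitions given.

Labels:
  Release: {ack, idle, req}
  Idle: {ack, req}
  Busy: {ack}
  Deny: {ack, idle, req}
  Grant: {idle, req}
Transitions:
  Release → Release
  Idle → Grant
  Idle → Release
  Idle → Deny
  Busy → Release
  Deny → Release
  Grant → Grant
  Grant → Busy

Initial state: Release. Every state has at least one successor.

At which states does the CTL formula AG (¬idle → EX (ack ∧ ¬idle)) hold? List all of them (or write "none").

{Release, Deny}

States satisfying ¬idle → EX (ack ∧ ¬idle): {Release, Deny, Grant}.
States satisfying AG (¬idle → EX (ack ∧ ¬idle)): {Release, Deny}.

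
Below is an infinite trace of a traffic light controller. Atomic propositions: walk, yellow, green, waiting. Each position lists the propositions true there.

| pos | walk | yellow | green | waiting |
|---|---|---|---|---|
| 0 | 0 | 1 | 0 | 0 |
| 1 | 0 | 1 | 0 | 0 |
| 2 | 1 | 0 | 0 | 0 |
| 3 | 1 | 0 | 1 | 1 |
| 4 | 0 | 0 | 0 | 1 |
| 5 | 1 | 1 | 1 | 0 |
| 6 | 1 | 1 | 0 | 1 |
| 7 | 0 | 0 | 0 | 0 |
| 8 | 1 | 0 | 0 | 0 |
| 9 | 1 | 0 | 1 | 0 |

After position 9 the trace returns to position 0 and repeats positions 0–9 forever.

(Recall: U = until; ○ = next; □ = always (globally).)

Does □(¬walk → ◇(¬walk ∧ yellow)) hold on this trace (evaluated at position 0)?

Yes

¬walk → ◇(¬walk ∧ yellow) holds at every position 0..9, and those are all positions ever visited, so □(¬walk → ◇(¬walk ∧ yellow)) holds.
Positions where ¬walk holds: 0, 1, 4, 7.
Check ◇(¬walk ∧ yellow) at each: 0→ok, 1→ok, 4→ok, 7→ok.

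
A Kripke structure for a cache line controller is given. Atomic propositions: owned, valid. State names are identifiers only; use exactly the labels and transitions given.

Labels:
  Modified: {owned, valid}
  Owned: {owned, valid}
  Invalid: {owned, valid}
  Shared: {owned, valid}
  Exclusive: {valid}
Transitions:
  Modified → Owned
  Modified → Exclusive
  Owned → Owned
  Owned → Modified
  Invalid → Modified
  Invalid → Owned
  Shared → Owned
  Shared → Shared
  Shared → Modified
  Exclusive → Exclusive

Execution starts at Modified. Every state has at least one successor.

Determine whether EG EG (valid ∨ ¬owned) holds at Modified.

Satisfied

States satisfying EG (valid ∨ ¬owned): {Modified, Owned, Invalid, Shared, Exclusive}.
States satisfying EG EG (valid ∨ ¬owned): {Modified, Owned, Invalid, Shared, Exclusive}.
Modified ∈ Sat(EG EG (valid ∨ ¬owned)).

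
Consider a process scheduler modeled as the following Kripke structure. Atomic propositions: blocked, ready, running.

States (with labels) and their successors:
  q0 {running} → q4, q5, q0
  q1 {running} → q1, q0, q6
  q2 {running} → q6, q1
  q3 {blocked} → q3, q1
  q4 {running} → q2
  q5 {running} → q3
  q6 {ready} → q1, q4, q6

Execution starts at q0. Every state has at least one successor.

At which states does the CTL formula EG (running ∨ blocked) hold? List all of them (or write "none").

States satisfying running ∨ blocked: {q0, q1, q2, q3, q4, q5}.
States satisfying EG (running ∨ blocked): {q0, q1, q2, q3, q4, q5}.

{q0, q1, q2, q3, q4, q5}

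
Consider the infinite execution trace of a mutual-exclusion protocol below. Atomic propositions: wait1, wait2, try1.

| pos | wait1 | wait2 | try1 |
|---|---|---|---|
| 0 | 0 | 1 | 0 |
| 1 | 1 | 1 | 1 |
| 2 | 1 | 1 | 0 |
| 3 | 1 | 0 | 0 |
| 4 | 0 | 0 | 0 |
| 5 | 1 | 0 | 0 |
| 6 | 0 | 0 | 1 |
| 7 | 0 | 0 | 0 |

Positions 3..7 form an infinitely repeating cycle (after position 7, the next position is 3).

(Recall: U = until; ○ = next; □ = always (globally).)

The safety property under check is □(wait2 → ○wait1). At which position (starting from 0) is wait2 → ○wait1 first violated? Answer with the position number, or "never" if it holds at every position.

wait2 → ○wait1 holds at every position 0..7, and those are all the positions the trace ever visits, so the invariant □(wait2 → ○wait1) is never violated.

never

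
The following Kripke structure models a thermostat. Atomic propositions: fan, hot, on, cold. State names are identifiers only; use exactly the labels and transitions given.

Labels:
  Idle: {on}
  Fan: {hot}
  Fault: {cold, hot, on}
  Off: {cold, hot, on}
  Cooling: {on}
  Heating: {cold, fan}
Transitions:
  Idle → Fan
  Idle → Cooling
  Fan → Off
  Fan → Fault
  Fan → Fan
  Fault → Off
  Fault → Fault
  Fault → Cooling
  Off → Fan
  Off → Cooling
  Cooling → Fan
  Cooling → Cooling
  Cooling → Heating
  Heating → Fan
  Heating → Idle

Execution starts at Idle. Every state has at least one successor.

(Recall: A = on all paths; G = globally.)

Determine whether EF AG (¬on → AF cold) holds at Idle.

States satisfying AG (¬on → AF cold): ∅.
States satisfying EF AG (¬on → AF cold): ∅.
No suitable path/successor from Idle witnesses the formula.
Idle ∉ Sat(EF AG (¬on → AF cold)).

Violated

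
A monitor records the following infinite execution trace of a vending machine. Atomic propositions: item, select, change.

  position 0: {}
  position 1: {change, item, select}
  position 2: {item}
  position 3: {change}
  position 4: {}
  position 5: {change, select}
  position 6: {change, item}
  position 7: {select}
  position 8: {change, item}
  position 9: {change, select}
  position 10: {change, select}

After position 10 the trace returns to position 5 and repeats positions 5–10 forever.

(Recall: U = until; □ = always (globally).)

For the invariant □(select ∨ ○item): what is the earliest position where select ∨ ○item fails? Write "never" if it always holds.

2

Check select ∨ ○item at each position in order: 0 ✓, 1 ✓.
At position 2 the labels are {item} and the next position 3 has {change}, so select ∨ ○item is false there. This is the first violation.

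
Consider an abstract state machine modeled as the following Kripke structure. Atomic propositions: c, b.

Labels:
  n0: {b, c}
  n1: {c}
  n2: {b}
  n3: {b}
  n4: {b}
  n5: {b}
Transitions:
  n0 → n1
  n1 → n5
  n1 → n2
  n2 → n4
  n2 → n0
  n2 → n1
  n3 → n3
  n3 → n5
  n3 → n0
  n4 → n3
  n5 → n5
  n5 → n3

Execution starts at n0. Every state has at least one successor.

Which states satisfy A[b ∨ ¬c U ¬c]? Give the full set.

States satisfying b ∨ ¬c: {n0, n2, n3, n4, n5}.
States satisfying ¬c: {n2, n3, n4, n5}.
States satisfying A[b ∨ ¬c U ¬c]: {n2, n3, n4, n5}.

{n2, n3, n4, n5}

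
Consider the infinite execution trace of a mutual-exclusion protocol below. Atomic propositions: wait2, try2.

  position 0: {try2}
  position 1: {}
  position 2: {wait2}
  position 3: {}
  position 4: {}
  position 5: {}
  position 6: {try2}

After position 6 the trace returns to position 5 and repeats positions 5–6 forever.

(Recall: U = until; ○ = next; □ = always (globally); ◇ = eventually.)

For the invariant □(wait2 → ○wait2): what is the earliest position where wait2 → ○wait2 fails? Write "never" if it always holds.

Check wait2 → ○wait2 at each position in order: 0 ✓, 1 ✓.
At position 2 the labels are {wait2} and the next position 3 has {}, so wait2 → ○wait2 is false there. This is the first violation.

2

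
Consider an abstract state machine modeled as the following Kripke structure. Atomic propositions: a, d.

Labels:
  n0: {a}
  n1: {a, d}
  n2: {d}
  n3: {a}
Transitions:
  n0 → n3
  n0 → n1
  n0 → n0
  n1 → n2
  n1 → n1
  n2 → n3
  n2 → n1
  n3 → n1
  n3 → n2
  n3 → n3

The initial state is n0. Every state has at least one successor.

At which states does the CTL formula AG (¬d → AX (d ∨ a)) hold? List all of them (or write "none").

States satisfying ¬d → AX (d ∨ a): {n0, n1, n2, n3}.
States satisfying AG (¬d → AX (d ∨ a)): {n0, n1, n2, n3}.

{n0, n1, n2, n3}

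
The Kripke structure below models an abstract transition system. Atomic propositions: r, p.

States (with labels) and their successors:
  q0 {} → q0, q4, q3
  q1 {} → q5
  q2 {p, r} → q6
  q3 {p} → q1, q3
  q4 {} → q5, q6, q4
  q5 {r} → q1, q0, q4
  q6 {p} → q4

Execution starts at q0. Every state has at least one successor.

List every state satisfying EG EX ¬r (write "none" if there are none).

States satisfying EX ¬r: {q0, q2, q3, q4, q5, q6}.
States satisfying EG EX ¬r: {q0, q2, q3, q4, q5, q6}.

{q0, q2, q3, q4, q5, q6}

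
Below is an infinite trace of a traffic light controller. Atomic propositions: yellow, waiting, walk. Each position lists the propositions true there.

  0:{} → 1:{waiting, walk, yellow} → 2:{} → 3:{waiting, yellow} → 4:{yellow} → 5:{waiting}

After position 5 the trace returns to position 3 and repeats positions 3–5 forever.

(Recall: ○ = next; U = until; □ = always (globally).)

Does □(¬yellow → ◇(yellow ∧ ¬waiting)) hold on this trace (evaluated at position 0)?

¬yellow → ◇(yellow ∧ ¬waiting) holds at every position 0..5, and those are all positions ever visited, so □(¬yellow → ◇(yellow ∧ ¬waiting)) holds.
Positions where ¬yellow holds: 0, 2, 5.
Check ◇(yellow ∧ ¬waiting) at each: 0→ok, 2→ok, 5→ok.

Satisfied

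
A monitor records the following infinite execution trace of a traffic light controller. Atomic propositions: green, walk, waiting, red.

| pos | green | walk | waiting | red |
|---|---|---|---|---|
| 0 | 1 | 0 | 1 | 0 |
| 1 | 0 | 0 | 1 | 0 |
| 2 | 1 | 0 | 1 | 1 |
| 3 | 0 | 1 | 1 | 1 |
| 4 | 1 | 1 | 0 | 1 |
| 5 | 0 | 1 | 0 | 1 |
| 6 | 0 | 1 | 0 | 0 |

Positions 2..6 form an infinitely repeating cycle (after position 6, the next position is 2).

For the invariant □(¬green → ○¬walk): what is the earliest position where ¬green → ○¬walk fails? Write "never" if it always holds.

3

Check ¬green → ○¬walk at each position in order: 0 ✓, 1 ✓, 2 ✓.
At position 3 the labels are {red, waiting, walk} and the next position 4 has {green, red, walk}, so ¬green → ○¬walk is false there. This is the first violation.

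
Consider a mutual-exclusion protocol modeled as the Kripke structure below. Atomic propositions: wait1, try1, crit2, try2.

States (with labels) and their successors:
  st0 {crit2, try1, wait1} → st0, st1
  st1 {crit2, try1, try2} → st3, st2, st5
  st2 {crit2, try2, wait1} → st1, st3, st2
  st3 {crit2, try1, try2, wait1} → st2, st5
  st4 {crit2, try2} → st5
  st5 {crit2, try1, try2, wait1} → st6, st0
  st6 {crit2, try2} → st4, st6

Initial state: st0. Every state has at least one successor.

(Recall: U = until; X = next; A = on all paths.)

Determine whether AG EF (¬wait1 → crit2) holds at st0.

States satisfying EF (¬wait1 → crit2): {st0, st1, st2, st3, st4, st5, st6}.
States satisfying AG EF (¬wait1 → crit2): {st0, st1, st2, st3, st4, st5, st6}.
Every state reachable from st0 satisfies EF (¬wait1 → crit2).
st0 ∈ Sat(AG EF (¬wait1 → crit2)).

Satisfied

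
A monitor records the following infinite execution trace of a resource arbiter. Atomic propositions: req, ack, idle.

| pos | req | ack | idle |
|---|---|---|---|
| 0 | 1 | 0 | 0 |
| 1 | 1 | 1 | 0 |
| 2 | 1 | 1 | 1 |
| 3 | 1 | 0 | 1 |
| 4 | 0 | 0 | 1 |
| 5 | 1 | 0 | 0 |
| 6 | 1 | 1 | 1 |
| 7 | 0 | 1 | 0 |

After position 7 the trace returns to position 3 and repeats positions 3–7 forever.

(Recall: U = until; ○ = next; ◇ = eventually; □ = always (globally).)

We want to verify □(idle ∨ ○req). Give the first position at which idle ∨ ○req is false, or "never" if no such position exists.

idle ∨ ○req holds at every position 0..7, and those are all the positions the trace ever visits, so the invariant □(idle ∨ ○req) is never violated.

never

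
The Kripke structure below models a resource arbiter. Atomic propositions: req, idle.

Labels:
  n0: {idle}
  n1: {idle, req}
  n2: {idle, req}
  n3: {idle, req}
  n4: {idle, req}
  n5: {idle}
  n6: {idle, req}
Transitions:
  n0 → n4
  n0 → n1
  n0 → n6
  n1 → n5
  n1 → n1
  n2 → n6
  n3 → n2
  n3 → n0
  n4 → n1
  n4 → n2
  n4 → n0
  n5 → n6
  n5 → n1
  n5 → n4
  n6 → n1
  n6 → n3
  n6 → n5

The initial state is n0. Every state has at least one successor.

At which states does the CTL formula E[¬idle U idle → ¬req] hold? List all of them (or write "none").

States satisfying ¬idle: ∅.
States satisfying idle → ¬req: {n0, n5}.
States satisfying E[¬idle U idle → ¬req]: {n0, n5}.

{n0, n5}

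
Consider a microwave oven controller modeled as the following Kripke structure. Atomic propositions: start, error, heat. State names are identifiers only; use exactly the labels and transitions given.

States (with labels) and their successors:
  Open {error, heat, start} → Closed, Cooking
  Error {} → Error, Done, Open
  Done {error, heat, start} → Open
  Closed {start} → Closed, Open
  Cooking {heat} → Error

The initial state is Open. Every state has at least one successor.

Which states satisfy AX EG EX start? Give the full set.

States satisfying EG EX start: {Open, Error, Done, Closed}.
States satisfying AX EG EX start: {Error, Done, Closed, Cooking}.

{Error, Done, Closed, Cooking}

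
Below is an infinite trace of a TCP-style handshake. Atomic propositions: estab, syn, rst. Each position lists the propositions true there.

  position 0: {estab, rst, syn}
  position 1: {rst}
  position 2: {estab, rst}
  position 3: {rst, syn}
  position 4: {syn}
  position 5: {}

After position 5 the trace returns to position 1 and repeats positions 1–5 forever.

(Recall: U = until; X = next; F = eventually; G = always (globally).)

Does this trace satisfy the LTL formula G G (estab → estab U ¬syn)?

Yes

G (estab → estab U ¬syn) holds at every position 0..5, and those are all positions ever visited, so G G (estab → estab U ¬syn) holds.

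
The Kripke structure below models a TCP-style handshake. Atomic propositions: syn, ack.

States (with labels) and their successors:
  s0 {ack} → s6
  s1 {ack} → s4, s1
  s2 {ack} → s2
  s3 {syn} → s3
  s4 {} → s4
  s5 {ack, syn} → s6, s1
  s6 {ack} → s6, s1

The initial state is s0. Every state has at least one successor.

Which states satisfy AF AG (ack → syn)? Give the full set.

States satisfying AG (ack → syn): {s3, s4}.
States satisfying AF AG (ack → syn): {s3, s4}.

{s3, s4}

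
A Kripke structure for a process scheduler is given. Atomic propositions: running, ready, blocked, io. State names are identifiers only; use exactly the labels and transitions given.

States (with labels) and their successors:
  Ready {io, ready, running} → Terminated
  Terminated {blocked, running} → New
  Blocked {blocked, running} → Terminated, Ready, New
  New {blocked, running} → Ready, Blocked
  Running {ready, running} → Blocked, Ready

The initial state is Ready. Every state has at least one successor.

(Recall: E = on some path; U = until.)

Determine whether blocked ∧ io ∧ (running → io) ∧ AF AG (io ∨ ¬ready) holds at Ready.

No

States satisfying blocked ∧ io: ∅.
States satisfying running → io: {Ready}.
States satisfying blocked ∧ io ∧ (running → io): ∅.
States satisfying AG (io ∨ ¬ready): {Ready, Terminated, Blocked, New}.
States satisfying AF AG (io ∨ ¬ready): {Ready, Terminated, Blocked, New, Running}.
States satisfying blocked ∧ io ∧ (running → io) ∧ AF AG (io ∨ ¬ready): ∅.
Ready ∉ Sat(blocked ∧ io ∧ (running → io) ∧ AF AG (io ∨ ¬ready)).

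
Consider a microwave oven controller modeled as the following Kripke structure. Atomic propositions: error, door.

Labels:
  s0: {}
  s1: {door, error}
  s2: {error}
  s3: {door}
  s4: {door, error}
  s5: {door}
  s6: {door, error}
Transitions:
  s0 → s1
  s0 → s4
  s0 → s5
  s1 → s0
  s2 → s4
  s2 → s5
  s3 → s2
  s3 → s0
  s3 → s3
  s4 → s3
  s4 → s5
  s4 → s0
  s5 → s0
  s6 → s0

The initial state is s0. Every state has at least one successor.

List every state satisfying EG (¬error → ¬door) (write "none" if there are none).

States satisfying ¬error → ¬door: {s0, s1, s2, s4, s6}.
States satisfying EG (¬error → ¬door): {s0, s1, s2, s4, s6}.

{s0, s1, s2, s4, s6}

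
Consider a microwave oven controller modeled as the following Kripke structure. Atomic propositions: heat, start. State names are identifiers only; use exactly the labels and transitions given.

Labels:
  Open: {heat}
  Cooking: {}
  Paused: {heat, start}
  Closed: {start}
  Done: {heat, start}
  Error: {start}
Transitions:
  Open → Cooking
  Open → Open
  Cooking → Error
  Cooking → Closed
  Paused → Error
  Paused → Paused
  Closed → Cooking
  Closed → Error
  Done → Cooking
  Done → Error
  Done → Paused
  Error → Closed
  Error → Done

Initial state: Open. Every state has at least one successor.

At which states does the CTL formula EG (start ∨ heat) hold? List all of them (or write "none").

States satisfying start ∨ heat: {Open, Paused, Closed, Done, Error}.
States satisfying EG (start ∨ heat): {Open, Paused, Closed, Done, Error}.

{Open, Paused, Closed, Done, Error}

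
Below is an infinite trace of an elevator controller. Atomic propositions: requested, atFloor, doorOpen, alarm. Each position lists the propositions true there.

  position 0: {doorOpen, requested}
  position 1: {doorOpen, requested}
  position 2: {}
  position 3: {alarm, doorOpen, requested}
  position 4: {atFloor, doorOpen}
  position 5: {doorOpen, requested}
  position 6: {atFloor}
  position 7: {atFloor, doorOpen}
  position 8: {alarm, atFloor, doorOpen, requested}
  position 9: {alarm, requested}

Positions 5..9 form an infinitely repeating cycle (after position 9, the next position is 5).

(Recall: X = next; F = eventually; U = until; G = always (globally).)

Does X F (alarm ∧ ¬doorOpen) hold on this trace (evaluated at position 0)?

Holds

The position after 0 is 1; F (alarm ∧ ¬doorOpen) is true there.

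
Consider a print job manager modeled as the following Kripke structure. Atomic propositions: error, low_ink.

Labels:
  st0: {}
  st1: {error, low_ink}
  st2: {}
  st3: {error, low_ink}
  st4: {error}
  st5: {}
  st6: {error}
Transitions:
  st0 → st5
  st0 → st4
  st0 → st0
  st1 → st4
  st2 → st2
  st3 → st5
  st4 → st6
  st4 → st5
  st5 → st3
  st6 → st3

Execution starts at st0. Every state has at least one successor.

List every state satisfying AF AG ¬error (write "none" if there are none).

States satisfying AG ¬error: {st2}.
States satisfying AF AG ¬error: {st2}.

{st2}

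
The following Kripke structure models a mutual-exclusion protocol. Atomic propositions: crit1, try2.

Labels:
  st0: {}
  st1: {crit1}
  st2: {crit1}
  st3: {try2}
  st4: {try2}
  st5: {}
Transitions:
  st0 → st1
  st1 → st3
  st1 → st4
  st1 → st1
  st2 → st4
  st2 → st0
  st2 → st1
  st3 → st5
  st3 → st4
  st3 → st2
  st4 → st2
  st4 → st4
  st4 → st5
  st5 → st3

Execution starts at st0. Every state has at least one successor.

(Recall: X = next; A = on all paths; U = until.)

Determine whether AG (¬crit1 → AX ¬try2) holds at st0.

No

States satisfying ¬crit1 → AX ¬try2: {st0, st1, st2}.
States satisfying AG (¬crit1 → AX ¬try2): ∅.
st3 is reachable from st0 and violates ¬crit1 → AX ¬try2, so AG fails at st0.
st0 ∉ Sat(AG (¬crit1 → AX ¬try2)).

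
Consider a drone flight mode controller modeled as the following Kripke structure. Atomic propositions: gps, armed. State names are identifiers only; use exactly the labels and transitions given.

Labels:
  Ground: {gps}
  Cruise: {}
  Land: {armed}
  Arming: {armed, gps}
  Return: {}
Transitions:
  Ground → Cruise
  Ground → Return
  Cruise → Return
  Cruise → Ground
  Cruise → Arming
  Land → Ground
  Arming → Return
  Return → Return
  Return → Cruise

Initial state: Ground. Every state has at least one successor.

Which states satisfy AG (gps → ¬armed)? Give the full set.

States satisfying gps → ¬armed: {Ground, Cruise, Land, Return}.
States satisfying AG (gps → ¬armed): ∅.

none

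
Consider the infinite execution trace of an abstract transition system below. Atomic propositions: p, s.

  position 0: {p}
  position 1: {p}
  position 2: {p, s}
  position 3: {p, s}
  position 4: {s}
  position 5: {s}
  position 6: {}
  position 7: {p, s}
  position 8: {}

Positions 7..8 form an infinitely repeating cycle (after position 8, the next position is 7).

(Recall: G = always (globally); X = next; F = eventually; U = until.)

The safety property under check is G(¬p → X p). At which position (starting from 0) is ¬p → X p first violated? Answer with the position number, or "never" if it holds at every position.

Check ¬p → X p at each position in order: 0 ✓, 1 ✓, 2 ✓, 3 ✓.
At position 4 the labels are {s} and the next position 5 has {s}, so ¬p → X p is false there. This is the first violation.

4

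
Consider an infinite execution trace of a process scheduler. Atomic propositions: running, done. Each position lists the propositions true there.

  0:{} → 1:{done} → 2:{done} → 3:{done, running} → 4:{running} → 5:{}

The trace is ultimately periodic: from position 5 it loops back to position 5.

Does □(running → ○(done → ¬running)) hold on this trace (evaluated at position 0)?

Satisfied

running → ○(done → ¬running) holds at every position 0..5, and those are all positions ever visited, so □(running → ○(done → ¬running)) holds.
Positions where running holds: 3, 4.
Check ○(done → ¬running) at each: 3→ok, 4→ok.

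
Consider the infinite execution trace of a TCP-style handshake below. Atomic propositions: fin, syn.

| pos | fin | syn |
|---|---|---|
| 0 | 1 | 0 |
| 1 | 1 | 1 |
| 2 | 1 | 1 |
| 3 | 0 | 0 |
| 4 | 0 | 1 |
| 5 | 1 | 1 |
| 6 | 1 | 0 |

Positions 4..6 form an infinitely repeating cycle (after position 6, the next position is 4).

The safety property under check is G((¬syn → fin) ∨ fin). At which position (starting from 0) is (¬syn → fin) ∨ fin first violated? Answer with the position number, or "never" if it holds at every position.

Check (¬syn → fin) ∨ fin at each position in order: 0 ✓, 1 ✓, 2 ✓.
At position 3 the labels are {}, so (¬syn → fin) ∨ fin is false there. This is the first violation.

3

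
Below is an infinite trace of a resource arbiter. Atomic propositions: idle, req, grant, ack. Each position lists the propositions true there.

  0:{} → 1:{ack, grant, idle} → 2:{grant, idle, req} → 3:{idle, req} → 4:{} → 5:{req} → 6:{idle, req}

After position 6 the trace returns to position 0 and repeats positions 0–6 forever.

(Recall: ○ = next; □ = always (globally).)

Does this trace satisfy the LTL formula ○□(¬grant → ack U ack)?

Does not hold

The position after 0 is 1; □(¬grant → ack U ack) is false there.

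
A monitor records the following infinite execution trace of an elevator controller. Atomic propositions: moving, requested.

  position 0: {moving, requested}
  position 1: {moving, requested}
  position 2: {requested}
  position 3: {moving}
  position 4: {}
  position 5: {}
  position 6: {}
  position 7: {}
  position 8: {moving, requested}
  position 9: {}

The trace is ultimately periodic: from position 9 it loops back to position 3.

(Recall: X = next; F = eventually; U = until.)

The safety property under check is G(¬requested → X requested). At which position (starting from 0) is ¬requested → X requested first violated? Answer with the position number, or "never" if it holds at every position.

3

Check ¬requested → X requested at each position in order: 0 ✓, 1 ✓, 2 ✓.
At position 3 the labels are {moving} and the next position 4 has {}, so ¬requested → X requested is false there. This is the first violation.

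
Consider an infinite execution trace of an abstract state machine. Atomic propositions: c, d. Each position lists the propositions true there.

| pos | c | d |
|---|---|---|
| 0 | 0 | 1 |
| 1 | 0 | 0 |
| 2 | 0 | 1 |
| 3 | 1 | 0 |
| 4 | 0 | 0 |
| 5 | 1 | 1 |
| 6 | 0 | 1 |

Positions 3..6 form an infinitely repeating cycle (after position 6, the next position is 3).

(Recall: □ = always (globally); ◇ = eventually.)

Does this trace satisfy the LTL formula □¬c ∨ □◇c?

Satisfied

¬c must hold at every position from 0 onward. It fails at position 3, so □¬c is false.
◇c holds at every position 0..6, and those are all positions ever visited, so □◇c holds.
At position 0: □¬c is false; □◇c is true; so □¬c ∨ □◇c is true.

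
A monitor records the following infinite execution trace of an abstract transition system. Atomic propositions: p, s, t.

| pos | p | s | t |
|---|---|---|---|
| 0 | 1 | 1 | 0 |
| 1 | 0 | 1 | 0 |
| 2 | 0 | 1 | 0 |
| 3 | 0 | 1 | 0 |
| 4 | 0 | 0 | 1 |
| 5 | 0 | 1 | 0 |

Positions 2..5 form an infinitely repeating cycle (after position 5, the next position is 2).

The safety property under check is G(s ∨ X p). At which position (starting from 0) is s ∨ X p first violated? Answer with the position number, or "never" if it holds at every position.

Check s ∨ X p at each position in order: 0 ✓, 1 ✓, 2 ✓, 3 ✓.
At position 4 the labels are {t} and the next position 5 has {s}, so s ∨ X p is false there. This is the first violation.

4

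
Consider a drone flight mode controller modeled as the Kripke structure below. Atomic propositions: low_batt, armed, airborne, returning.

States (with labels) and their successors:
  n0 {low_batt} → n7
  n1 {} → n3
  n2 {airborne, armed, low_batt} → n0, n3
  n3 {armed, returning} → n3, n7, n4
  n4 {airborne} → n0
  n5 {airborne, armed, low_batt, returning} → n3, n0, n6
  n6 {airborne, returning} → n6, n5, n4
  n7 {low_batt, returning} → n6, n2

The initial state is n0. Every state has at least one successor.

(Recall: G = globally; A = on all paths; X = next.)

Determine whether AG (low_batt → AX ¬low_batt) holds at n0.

States satisfying low_batt → AX ¬low_batt: {n1, n3, n4, n6}.
States satisfying AG (low_batt → AX ¬low_batt): ∅.
n0 is reachable from n0 and violates low_batt → AX ¬low_batt, so AG fails at n0.
n0 ∉ Sat(AG (low_batt → AX ¬low_batt)).

No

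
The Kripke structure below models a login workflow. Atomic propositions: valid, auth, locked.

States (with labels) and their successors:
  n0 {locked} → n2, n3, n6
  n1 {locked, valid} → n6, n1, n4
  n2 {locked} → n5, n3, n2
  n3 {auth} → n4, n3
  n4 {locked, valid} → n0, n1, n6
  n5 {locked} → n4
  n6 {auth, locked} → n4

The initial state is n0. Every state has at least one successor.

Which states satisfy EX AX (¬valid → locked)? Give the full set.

States satisfying AX (¬valid → locked): {n1, n4, n5, n6}.
States satisfying EX AX (¬valid → locked): {n0, n1, n2, n3, n4, n5, n6}.

{n0, n1, n2, n3, n4, n5, n6}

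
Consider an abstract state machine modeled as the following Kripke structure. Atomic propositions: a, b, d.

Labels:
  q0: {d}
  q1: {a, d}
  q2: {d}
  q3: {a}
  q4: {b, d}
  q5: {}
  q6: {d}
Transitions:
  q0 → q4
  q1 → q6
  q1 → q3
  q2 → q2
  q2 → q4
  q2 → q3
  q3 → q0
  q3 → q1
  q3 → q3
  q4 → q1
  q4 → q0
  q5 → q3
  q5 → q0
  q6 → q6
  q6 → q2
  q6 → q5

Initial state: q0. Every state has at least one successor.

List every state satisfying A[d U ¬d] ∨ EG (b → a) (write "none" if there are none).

{q1, q2, q3, q5, q6}

States satisfying d: {q0, q1, q2, q4, q6}.
States satisfying ¬d: {q3, q5}.
States satisfying A[d U ¬d]: {q3, q5}.
States satisfying b → a: {q0, q1, q2, q3, q5, q6}.
States satisfying EG (b → a): {q1, q2, q3, q5, q6}.
States satisfying A[d U ¬d] ∨ EG (b → a): {q1, q2, q3, q5, q6}.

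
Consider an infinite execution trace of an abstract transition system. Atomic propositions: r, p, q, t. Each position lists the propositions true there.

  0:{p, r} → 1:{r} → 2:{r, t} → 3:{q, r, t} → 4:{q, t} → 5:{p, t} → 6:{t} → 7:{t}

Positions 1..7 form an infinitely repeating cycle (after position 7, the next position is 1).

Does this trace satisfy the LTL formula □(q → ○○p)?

Does not hold

q → ○○p must hold at every position from 0 onward. It fails at position 4, so □(q → ○○p) is false.
Positions where q holds: 3, 4.
Check ○○p at each: 3→ok, 4→fails.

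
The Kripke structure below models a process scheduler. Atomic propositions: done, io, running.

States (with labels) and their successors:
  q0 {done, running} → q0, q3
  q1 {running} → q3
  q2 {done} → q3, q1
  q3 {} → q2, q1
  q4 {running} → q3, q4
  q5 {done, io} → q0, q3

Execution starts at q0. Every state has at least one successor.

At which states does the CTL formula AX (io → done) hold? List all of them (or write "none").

States satisfying io → done: {q0, q1, q2, q3, q4, q5}.
States satisfying AX (io → done): {q0, q1, q2, q3, q4, q5}.

{q0, q1, q2, q3, q4, q5}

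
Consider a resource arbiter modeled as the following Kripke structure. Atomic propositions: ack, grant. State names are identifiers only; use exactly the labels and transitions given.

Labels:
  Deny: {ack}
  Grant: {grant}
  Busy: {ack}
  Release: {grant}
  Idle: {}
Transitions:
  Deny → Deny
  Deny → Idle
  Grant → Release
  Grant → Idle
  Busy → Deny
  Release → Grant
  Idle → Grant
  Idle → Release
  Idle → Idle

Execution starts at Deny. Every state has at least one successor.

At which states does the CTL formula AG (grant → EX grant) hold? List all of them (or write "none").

{Deny, Grant, Busy, Release, Idle}

States satisfying grant → EX grant: {Deny, Grant, Busy, Release, Idle}.
States satisfying AG (grant → EX grant): {Deny, Grant, Busy, Release, Idle}.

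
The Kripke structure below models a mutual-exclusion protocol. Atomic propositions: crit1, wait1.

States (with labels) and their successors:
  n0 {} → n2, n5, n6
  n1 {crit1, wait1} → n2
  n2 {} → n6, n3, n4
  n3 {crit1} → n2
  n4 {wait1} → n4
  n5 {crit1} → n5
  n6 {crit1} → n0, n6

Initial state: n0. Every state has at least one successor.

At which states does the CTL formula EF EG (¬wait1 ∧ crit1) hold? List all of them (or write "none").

States satisfying EG (¬wait1 ∧ crit1): {n5, n6}.
States satisfying EF EG (¬wait1 ∧ crit1): {n0, n1, n2, n3, n5, n6}.

{n0, n1, n2, n3, n5, n6}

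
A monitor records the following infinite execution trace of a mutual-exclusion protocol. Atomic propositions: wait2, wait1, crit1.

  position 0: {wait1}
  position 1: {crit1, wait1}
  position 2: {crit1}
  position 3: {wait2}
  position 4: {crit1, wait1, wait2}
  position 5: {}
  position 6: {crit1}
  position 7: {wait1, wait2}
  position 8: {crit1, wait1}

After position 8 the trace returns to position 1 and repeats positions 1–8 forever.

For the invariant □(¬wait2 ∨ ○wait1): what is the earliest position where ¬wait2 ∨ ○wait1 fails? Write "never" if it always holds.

Check ¬wait2 ∨ ○wait1 at each position in order: 0 ✓, 1 ✓, 2 ✓, 3 ✓.
At position 4 the labels are {crit1, wait1, wait2} and the next position 5 has {}, so ¬wait2 ∨ ○wait1 is false there. This is the first violation.

4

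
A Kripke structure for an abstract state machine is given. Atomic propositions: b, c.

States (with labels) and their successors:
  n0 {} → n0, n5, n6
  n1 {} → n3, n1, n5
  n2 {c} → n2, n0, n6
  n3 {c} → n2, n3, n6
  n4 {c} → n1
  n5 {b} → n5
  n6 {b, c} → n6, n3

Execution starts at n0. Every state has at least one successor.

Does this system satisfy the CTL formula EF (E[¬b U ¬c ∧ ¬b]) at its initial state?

States satisfying E[¬b U ¬c ∧ ¬b]: {n0, n1, n2, n3, n4}.
States satisfying EF (E[¬b U ¬c ∧ ¬b]): {n0, n1, n2, n3, n4, n6}.
Some path from n0 reaches a state where E[¬b U ¬c ∧ ¬b] holds.
n0 ∈ Sat(EF (E[¬b U ¬c ∧ ¬b])).

Satisfied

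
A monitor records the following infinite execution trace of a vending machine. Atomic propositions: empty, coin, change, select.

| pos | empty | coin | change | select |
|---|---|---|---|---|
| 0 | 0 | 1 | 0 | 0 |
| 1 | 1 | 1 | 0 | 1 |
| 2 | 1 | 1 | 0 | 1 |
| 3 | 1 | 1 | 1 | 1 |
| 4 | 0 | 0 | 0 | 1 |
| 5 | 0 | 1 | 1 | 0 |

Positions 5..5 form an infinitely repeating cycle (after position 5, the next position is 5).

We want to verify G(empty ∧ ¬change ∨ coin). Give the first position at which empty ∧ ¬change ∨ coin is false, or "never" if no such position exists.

4

Check empty ∧ ¬change ∨ coin at each position in order: 0 ✓, 1 ✓, 2 ✓, 3 ✓.
At position 4 the labels are {select}, so empty ∧ ¬change ∨ coin is false there. This is the first violation.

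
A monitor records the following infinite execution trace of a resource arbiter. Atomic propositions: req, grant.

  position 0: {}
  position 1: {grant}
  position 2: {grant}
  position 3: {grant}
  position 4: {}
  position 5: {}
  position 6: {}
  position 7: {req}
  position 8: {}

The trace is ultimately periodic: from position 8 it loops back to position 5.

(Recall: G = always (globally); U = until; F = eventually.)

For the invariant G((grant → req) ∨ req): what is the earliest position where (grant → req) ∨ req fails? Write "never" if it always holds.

Check (grant → req) ∨ req at each position in order: 0 ✓.
At position 1 the labels are {grant}, so (grant → req) ∨ req is false there. This is the first violation.

1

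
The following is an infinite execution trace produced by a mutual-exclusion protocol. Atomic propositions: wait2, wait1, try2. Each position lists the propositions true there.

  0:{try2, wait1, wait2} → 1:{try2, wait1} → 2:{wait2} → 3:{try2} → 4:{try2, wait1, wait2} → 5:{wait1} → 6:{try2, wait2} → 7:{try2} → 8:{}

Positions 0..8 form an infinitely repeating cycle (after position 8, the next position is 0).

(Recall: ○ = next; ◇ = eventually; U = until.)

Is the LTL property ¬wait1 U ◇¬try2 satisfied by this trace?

Yes

Walking from position 0: ◇¬try2 first holds at position 0, and ¬wait1 holds at every earlier position along the way, so ¬wait1 U ◇¬try2 holds.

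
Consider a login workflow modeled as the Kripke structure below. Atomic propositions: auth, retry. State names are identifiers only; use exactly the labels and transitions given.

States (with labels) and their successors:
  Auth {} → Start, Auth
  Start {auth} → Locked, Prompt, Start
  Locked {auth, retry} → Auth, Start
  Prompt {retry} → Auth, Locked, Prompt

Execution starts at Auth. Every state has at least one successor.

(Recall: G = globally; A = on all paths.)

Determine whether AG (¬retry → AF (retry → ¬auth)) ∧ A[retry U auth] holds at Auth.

Does not hold

States satisfying ¬retry → AF (retry → ¬auth): {Auth, Start, Locked, Prompt}.
States satisfying AG (¬retry → AF (retry → ¬auth)): {Auth, Start, Locked, Prompt}.
States satisfying retry: {Locked, Prompt}.
States satisfying auth: {Start, Locked}.
States satisfying A[retry U auth]: {Start, Locked}.
States satisfying AG (¬retry → AF (retry → ¬auth)) ∧ A[retry U auth]: {Start, Locked}.
Auth ∉ Sat(AG (¬retry → AF (retry → ¬auth)) ∧ A[retry U auth]).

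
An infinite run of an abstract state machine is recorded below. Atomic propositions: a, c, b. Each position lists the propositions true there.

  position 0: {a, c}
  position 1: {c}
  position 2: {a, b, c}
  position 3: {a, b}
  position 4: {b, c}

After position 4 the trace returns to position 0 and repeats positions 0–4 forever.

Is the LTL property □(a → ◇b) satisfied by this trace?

Yes

a → ◇b holds at every position 0..4, and those are all positions ever visited, so □(a → ◇b) holds.
Positions where a holds: 0, 2, 3.
Check ◇b at each: 0→ok, 2→ok, 3→ok.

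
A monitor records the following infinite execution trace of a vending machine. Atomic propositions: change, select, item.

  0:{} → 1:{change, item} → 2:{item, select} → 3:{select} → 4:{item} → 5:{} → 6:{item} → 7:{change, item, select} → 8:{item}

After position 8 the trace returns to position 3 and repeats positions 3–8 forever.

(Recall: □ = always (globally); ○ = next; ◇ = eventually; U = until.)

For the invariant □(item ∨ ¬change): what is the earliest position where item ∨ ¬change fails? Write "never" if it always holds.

item ∨ ¬change holds at every position 0..8, and those are all the positions the trace ever visits, so the invariant □(item ∨ ¬change) is never violated.

never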